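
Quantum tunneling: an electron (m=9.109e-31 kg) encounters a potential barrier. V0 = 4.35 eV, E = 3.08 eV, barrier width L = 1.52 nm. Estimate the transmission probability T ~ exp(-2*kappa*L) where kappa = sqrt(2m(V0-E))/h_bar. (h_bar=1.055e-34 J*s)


V0 - E = 1.27 eV = 2.0345e-19 J
kappa = sqrt(2 * m * (V0-E)) / h_bar
= sqrt(2 * 9.109e-31 * 2.0345e-19) / 1.055e-34
= 5.7707e+09 /m
2*kappa*L = 2 * 5.7707e+09 * 1.52e-9
= 17.543
T = exp(-17.543) = 2.405244e-08

2.405244e-08


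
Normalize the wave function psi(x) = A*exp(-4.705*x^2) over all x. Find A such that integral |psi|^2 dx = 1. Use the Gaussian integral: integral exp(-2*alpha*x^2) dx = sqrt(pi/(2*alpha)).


integral |psi|^2 dx = A^2 * sqrt(pi/(2*alpha)) = 1
A^2 = sqrt(2*alpha/pi)
= sqrt(2 * 4.705 / pi)
= 1.730692
A = sqrt(1.730692)
= 1.3156

1.3156


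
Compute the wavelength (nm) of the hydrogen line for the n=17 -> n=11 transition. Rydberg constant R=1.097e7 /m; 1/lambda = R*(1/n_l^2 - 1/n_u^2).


1/lambda = R * (1/n_l^2 - 1/n_u^2)
= 1.097e7 * (1/11^2 - 1/17^2)
= 1.097e7 * (0.008264 - 0.00346)
= 1.097e7 * 0.004804
= 5.2703e+04 /m
lambda = 1 / 5.2703e+04 = 18974.3673 nm

18974.3673


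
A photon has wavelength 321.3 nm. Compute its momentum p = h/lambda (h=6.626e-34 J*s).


p = h / lambda
= 6.626e-34 / (321.3e-9)
= 6.626e-34 / 3.2130e-07
= 2.0622e-27 kg*m/s

2.0622e-27


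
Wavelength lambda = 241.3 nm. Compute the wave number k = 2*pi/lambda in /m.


k = 2 * pi / lambda
= 6.2832 / (241.3e-9)
= 6.2832 / 2.4130e-07
= 2.6039e+07 /m

2.6039e+07


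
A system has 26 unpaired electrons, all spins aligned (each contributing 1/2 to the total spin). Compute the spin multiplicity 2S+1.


Total spin S = N * (1/2) = 26 * 0.5 = 13.0
Spin multiplicity = 2S + 1
= 2 * 13.0 + 1
= 27

27


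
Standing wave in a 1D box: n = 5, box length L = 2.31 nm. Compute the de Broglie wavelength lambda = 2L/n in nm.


lambda = 2L / n
= 2 * 2.31 / 5
= 4.62 / 5
= 0.924 nm

0.924


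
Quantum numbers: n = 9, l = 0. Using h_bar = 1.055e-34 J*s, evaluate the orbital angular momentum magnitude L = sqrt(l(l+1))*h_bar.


L = sqrt(l*(l+1)) * h_bar
= sqrt(0 * 1) * 1.055e-34
= sqrt(0) * 1.055e-34
= 0.0 * 1.055e-34
= 0.0000e+00 J*s

0.0000e+00


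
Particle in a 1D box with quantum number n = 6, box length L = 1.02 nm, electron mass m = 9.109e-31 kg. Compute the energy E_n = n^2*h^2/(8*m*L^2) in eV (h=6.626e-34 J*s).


E = n^2 * h^2 / (8 * m * L^2)
= 6^2 * (6.626e-34)^2 / (8 * 9.109e-31 * (1.02e-9)^2)
= 36 * 4.3904e-67 / (8 * 9.109e-31 * 1.0404e-18)
= 2.0847e-18 J
= 13.0131 eV

13.0131


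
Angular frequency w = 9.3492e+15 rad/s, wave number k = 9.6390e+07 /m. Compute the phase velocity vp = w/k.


vp = w / k
= 9.3492e+15 / 9.6390e+07
= 9.6993e+07 m/s

9.6993e+07


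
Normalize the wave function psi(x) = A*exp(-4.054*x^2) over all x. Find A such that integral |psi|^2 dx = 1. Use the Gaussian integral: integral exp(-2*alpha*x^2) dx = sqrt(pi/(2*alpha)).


integral |psi|^2 dx = A^2 * sqrt(pi/(2*alpha)) = 1
A^2 = sqrt(2*alpha/pi)
= sqrt(2 * 4.054 / pi)
= 1.606504
A = sqrt(1.606504)
= 1.2675

1.2675


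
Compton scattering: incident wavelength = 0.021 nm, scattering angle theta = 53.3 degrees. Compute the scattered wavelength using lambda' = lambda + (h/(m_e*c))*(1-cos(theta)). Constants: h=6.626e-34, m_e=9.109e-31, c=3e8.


Compton wavelength: h/(m_e*c) = 2.4247e-12 m
d_lambda = 2.4247e-12 * (1 - cos(53.3 deg))
= 2.4247e-12 * 0.402375
= 9.7564e-13 m = 0.000976 nm
lambda' = 0.021 + 0.000976
= 0.021976 nm

0.021976


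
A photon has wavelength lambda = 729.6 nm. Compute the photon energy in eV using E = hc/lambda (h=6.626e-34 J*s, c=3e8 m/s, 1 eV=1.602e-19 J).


E = hc / lambda
= (6.626e-34)(3e8) / (729.6e-9)
= 1.9878e-25 / 7.2960e-07
= 2.7245e-19 J
Converting to eV: 2.7245e-19 / 1.602e-19
= 1.7007 eV

1.7007


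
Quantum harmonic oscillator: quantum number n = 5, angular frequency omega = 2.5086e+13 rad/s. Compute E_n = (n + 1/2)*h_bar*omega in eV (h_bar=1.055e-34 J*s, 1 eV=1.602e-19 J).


E = (n + 1/2) * h_bar * omega
= (5 + 0.5) * 1.055e-34 * 2.5086e+13
= 5.5 * 2.6466e-21
= 1.4556e-20 J
= 0.0909 eV

0.0909


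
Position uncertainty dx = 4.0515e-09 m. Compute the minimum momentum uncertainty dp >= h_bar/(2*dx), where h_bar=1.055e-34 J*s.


dp = h_bar / (2 * dx)
= 1.055e-34 / (2 * 4.0515e-09)
= 1.055e-34 / 8.1030e-09
= 1.3020e-26 kg*m/s

1.3020e-26


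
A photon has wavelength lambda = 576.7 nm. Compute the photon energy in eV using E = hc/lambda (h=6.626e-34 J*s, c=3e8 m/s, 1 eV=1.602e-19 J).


E = hc / lambda
= (6.626e-34)(3e8) / (576.7e-9)
= 1.9878e-25 / 5.7670e-07
= 3.4469e-19 J
Converting to eV: 3.4469e-19 / 1.602e-19
= 2.1516 eV

2.1516


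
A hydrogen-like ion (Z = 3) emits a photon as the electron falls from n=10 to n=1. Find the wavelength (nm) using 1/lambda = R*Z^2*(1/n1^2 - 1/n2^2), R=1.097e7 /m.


1/lambda = R * Z^2 * (1/n1^2 - 1/n2^2)
= 1.097e7 * 3^2 * (1/1^2 - 1/10^2)
= 1.097e7 * 9 * (1.0 - 0.01)
= 9.7743e+07 /m
lambda = 1 / 9.7743e+07
= 10.2309 nm

10.2309


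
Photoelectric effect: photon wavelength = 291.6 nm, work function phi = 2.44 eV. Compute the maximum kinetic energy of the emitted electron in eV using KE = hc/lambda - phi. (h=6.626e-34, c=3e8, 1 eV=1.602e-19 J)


E_photon = hc / lambda
= (6.626e-34)(3e8) / (291.6e-9)
= 6.8169e-19 J
= 4.2552 eV
KE = E_photon - phi
= 4.2552 - 2.44
= 1.8152 eV

1.8152


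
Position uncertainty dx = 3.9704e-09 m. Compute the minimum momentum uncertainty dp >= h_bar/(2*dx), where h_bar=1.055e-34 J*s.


dp = h_bar / (2 * dx)
= 1.055e-34 / (2 * 3.9704e-09)
= 1.055e-34 / 7.9408e-09
= 1.3286e-26 kg*m/s

1.3286e-26


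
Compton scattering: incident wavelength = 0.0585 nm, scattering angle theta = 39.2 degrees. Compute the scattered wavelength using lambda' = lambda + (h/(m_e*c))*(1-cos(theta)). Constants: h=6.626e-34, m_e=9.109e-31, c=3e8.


Compton wavelength: h/(m_e*c) = 2.4247e-12 m
d_lambda = 2.4247e-12 * (1 - cos(39.2 deg))
= 2.4247e-12 * 0.225056
= 5.4569e-13 m = 0.000546 nm
lambda' = 0.0585 + 0.000546
= 0.059046 nm

0.059046


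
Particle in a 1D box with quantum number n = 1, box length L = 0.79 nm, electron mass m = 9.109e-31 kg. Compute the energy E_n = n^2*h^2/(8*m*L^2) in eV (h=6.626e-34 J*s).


E = n^2 * h^2 / (8 * m * L^2)
= 1^2 * (6.626e-34)^2 / (8 * 9.109e-31 * (0.79e-9)^2)
= 1 * 4.3904e-67 / (8 * 9.109e-31 * 6.2410e-19)
= 9.6536e-20 J
= 0.6026 eV

0.6026


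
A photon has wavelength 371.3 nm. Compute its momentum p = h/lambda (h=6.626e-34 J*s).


p = h / lambda
= 6.626e-34 / (371.3e-9)
= 6.626e-34 / 3.7130e-07
= 1.7845e-27 kg*m/s

1.7845e-27


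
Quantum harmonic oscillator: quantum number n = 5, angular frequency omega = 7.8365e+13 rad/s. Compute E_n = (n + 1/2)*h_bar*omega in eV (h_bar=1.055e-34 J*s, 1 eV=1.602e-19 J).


E = (n + 1/2) * h_bar * omega
= (5 + 0.5) * 1.055e-34 * 7.8365e+13
= 5.5 * 8.2675e-21
= 4.5471e-20 J
= 0.2838 eV

0.2838


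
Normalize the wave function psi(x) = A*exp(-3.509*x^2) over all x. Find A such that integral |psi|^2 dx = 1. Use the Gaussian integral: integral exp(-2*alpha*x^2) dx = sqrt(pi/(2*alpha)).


integral |psi|^2 dx = A^2 * sqrt(pi/(2*alpha)) = 1
A^2 = sqrt(2*alpha/pi)
= sqrt(2 * 3.509 / pi)
= 1.494623
A = sqrt(1.494623)
= 1.2225

1.2225


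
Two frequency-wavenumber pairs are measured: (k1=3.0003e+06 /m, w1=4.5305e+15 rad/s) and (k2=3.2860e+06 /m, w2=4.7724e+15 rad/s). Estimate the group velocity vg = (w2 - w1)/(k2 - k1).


vg = (w2 - w1) / (k2 - k1)
= (4.7724e+15 - 4.5305e+15) / (3.2860e+06 - 3.0003e+06)
= 2.4190e+14 / 2.8570e+05
= 8.4669e+08 m/s

8.4669e+08


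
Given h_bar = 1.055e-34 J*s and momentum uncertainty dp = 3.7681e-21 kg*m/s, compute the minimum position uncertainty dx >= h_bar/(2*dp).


dx = h_bar / (2 * dp)
= 1.055e-34 / (2 * 3.7681e-21)
= 1.055e-34 / 7.5362e-21
= 1.3999e-14 m

1.3999e-14


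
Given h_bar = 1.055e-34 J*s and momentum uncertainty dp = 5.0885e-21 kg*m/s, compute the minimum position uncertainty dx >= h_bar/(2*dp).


dx = h_bar / (2 * dp)
= 1.055e-34 / (2 * 5.0885e-21)
= 1.055e-34 / 1.0177e-20
= 1.0367e-14 m

1.0367e-14


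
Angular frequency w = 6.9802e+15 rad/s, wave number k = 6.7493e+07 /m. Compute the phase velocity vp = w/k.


vp = w / k
= 6.9802e+15 / 6.7493e+07
= 1.0342e+08 m/s

1.0342e+08


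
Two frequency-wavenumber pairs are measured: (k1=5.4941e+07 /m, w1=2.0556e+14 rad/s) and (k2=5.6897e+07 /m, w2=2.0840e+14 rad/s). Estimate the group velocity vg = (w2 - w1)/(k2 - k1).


vg = (w2 - w1) / (k2 - k1)
= (2.0840e+14 - 2.0556e+14) / (5.6897e+07 - 5.4941e+07)
= 2.8400e+12 / 1.9560e+06
= 1.4519e+06 m/s

1.4519e+06


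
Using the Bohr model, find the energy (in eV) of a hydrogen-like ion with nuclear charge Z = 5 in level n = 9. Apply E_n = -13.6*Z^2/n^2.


E_n = -13.6 * Z^2 / n^2
= -13.6 * 5^2 / 9^2
= -13.6 * 25 / 81
= -4.1975 eV

-4.1975


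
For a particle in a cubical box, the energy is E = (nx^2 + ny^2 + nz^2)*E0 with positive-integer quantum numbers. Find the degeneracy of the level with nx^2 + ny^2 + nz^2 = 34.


Enumerate all (nx, ny, nz) with nx^2 + ny^2 + nz^2 = 34:
(3,3,4)
(3,4,3)
(4,3,3)
Total degeneracy = 3

3


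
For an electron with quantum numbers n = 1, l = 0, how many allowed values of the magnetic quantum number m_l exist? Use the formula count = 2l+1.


m_l ranges from -l to +l in integer steps
So m_l goes from -0 to +0
Count = 2l + 1 = 2*0 + 1
= 1

1


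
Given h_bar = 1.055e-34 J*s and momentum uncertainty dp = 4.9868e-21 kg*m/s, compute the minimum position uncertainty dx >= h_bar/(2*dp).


dx = h_bar / (2 * dp)
= 1.055e-34 / (2 * 4.9868e-21)
= 1.055e-34 / 9.9736e-21
= 1.0578e-14 m

1.0578e-14


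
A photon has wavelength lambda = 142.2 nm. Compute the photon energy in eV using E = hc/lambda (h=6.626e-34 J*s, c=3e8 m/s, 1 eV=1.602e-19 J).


E = hc / lambda
= (6.626e-34)(3e8) / (142.2e-9)
= 1.9878e-25 / 1.4220e-07
= 1.3979e-18 J
Converting to eV: 1.3979e-18 / 1.602e-19
= 8.7259 eV

8.7259


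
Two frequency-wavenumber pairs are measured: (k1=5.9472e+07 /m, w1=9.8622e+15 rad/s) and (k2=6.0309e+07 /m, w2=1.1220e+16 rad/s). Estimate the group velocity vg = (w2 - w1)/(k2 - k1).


vg = (w2 - w1) / (k2 - k1)
= (1.1220e+16 - 9.8622e+15) / (6.0309e+07 - 5.9472e+07)
= 1.3578e+15 / 8.3700e+05
= 1.6222e+09 m/s

1.6222e+09


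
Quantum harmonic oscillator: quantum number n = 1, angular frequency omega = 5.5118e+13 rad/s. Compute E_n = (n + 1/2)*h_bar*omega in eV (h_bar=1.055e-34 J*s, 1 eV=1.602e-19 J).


E = (n + 1/2) * h_bar * omega
= (1 + 0.5) * 1.055e-34 * 5.5118e+13
= 1.5 * 5.8149e-21
= 8.7224e-21 J
= 0.0544 eV

0.0544


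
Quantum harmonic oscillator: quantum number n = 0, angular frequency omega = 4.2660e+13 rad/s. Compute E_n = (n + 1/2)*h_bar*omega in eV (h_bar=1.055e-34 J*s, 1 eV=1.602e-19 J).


E = (n + 1/2) * h_bar * omega
= (0 + 0.5) * 1.055e-34 * 4.2660e+13
= 0.5 * 4.5006e-21
= 2.2503e-21 J
= 0.014 eV

0.014


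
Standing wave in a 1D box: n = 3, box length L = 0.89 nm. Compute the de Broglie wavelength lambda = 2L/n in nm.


lambda = 2L / n
= 2 * 0.89 / 3
= 1.78 / 3
= 0.5933 nm

0.5933


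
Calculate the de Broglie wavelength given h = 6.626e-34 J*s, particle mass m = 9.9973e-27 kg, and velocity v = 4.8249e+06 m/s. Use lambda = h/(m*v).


lambda = h / (m * v)
= 6.626e-34 / (9.9973e-27 * 4.8249e+06)
= 6.626e-34 / 4.8236e-20
= 1.3737e-14 m

1.3737e-14


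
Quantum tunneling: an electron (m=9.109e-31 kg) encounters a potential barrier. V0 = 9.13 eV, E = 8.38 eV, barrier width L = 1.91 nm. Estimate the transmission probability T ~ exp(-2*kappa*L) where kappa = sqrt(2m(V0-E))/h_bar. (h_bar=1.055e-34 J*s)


V0 - E = 0.75 eV = 1.2015e-19 J
kappa = sqrt(2 * m * (V0-E)) / h_bar
= sqrt(2 * 9.109e-31 * 1.2015e-19) / 1.055e-34
= 4.4347e+09 /m
2*kappa*L = 2 * 4.4347e+09 * 1.91e-9
= 16.9404
T = exp(-16.9404) = 4.394268e-08

4.394268e-08


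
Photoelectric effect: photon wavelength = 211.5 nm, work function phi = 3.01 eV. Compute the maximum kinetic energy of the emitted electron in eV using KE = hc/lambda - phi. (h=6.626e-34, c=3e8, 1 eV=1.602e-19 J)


E_photon = hc / lambda
= (6.626e-34)(3e8) / (211.5e-9)
= 9.3986e-19 J
= 5.8668 eV
KE = E_photon - phi
= 5.8668 - 3.01
= 2.8568 eV

2.8568


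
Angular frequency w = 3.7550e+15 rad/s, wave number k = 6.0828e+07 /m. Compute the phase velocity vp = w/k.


vp = w / k
= 3.7550e+15 / 6.0828e+07
= 6.1731e+07 m/s

6.1731e+07


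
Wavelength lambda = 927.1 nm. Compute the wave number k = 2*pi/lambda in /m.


k = 2 * pi / lambda
= 6.2832 / (927.1e-9)
= 6.2832 / 9.2710e-07
= 6.7772e+06 /m

6.7772e+06


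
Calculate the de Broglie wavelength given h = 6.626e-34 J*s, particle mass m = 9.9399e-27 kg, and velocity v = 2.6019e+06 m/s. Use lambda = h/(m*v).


lambda = h / (m * v)
= 6.626e-34 / (9.9399e-27 * 2.6019e+06)
= 6.626e-34 / 2.5863e-20
= 2.5620e-14 m

2.5620e-14


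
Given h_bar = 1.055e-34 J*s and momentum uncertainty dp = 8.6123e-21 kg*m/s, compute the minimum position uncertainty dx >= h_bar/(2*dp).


dx = h_bar / (2 * dp)
= 1.055e-34 / (2 * 8.6123e-21)
= 1.055e-34 / 1.7225e-20
= 6.1250e-15 m

6.1250e-15


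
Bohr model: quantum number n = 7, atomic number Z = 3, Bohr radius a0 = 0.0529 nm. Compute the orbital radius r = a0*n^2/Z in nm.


r = a0 * n^2 / Z
= 0.0529 * 7^2 / 3
= 0.0529 * 49 / 3
= 0.864 nm

0.864


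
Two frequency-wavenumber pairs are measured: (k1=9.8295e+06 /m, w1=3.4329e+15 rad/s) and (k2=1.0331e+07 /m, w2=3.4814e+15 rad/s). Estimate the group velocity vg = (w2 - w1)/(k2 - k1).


vg = (w2 - w1) / (k2 - k1)
= (3.4814e+15 - 3.4329e+15) / (1.0331e+07 - 9.8295e+06)
= 4.8500e+13 / 5.0150e+05
= 9.6710e+07 m/s

9.6710e+07


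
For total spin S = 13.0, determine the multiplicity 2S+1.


Spin multiplicity = 2S + 1
= 2 * 13.0 + 1
= 26.0 + 1
= 27

27


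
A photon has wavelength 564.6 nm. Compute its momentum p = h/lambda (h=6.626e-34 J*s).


p = h / lambda
= 6.626e-34 / (564.6e-9)
= 6.626e-34 / 5.6460e-07
= 1.1736e-27 kg*m/s

1.1736e-27


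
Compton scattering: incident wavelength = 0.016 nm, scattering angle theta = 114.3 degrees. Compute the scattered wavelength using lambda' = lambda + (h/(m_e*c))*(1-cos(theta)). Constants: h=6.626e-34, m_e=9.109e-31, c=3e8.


Compton wavelength: h/(m_e*c) = 2.4247e-12 m
d_lambda = 2.4247e-12 * (1 - cos(114.3 deg))
= 2.4247e-12 * 1.411514
= 3.4225e-12 m = 0.003423 nm
lambda' = 0.016 + 0.003423
= 0.019423 nm

0.019423


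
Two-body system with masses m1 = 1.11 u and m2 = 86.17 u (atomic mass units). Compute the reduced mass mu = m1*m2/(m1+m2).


mu = m1 * m2 / (m1 + m2)
= 1.11 * 86.17 / (1.11 + 86.17)
= 95.6487 / 87.28
= 1.0959 u

1.0959


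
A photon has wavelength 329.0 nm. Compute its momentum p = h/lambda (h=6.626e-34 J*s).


p = h / lambda
= 6.626e-34 / (329.0e-9)
= 6.626e-34 / 3.2900e-07
= 2.0140e-27 kg*m/s

2.0140e-27


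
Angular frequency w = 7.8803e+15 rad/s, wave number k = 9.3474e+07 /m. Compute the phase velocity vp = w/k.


vp = w / k
= 7.8803e+15 / 9.3474e+07
= 8.4305e+07 m/s

8.4305e+07


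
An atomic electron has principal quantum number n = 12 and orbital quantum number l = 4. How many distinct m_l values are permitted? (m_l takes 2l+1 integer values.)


m_l ranges from -l to +l in integer steps
So m_l goes from -4 to +4
Count = 2l + 1 = 2*4 + 1
= 9

9


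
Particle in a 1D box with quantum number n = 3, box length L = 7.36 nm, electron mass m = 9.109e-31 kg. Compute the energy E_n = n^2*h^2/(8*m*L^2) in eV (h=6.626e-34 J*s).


E = n^2 * h^2 / (8 * m * L^2)
= 3^2 * (6.626e-34)^2 / (8 * 9.109e-31 * (7.36e-9)^2)
= 9 * 4.3904e-67 / (8 * 9.109e-31 * 5.4170e-17)
= 1.0010e-20 J
= 0.0625 eV

0.0625


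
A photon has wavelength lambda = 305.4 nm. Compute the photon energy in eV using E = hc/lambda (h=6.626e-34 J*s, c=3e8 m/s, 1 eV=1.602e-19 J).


E = hc / lambda
= (6.626e-34)(3e8) / (305.4e-9)
= 1.9878e-25 / 3.0540e-07
= 6.5088e-19 J
Converting to eV: 6.5088e-19 / 1.602e-19
= 4.0629 eV

4.0629


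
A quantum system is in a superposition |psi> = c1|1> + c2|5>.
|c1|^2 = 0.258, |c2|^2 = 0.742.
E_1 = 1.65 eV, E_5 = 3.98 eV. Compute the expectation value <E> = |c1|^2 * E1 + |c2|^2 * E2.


<E> = |c1|^2 * E1 + |c2|^2 * E2
= 0.258 * 1.65 + 0.742 * 3.98
= 0.4257 + 2.9532
= 3.3789 eV

3.3789


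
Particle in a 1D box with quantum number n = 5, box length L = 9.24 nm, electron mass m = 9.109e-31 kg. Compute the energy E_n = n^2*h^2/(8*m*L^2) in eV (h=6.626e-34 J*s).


E = n^2 * h^2 / (8 * m * L^2)
= 5^2 * (6.626e-34)^2 / (8 * 9.109e-31 * (9.24e-9)^2)
= 25 * 4.3904e-67 / (8 * 9.109e-31 * 8.5378e-17)
= 1.7642e-20 J
= 0.1101 eV

0.1101


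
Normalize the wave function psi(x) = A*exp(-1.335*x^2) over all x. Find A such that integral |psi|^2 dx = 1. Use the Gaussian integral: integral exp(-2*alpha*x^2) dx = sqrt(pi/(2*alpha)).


integral |psi|^2 dx = A^2 * sqrt(pi/(2*alpha)) = 1
A^2 = sqrt(2*alpha/pi)
= sqrt(2 * 1.335 / pi)
= 0.921893
A = sqrt(0.921893)
= 0.9602

0.9602


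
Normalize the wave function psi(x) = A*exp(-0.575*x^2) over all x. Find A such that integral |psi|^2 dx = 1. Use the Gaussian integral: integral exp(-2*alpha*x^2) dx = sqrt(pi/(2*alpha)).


integral |psi|^2 dx = A^2 * sqrt(pi/(2*alpha)) = 1
A^2 = sqrt(2*alpha/pi)
= sqrt(2 * 0.575 / pi)
= 0.605026
A = sqrt(0.605026)
= 0.7778

0.7778


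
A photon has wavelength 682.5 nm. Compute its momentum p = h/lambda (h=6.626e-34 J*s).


p = h / lambda
= 6.626e-34 / (682.5e-9)
= 6.626e-34 / 6.8250e-07
= 9.7084e-28 kg*m/s

9.7084e-28


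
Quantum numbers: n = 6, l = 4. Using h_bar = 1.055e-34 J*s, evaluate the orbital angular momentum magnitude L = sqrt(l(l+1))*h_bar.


L = sqrt(l*(l+1)) * h_bar
= sqrt(4 * 5) * 1.055e-34
= sqrt(20) * 1.055e-34
= 4.4721 * 1.055e-34
= 4.7181e-34 J*s

4.7181e-34


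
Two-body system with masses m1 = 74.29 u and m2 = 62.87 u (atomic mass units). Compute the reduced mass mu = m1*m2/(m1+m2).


mu = m1 * m2 / (m1 + m2)
= 74.29 * 62.87 / (74.29 + 62.87)
= 4670.6123 / 137.16
= 34.0523 u

34.0523


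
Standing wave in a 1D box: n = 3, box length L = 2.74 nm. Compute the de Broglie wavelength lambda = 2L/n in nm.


lambda = 2L / n
= 2 * 2.74 / 3
= 5.48 / 3
= 1.8267 nm

1.8267


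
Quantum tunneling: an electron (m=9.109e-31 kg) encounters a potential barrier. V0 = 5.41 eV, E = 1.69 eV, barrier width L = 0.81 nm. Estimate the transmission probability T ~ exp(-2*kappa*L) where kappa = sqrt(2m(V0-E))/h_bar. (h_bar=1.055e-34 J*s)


V0 - E = 3.72 eV = 5.9594e-19 J
kappa = sqrt(2 * m * (V0-E)) / h_bar
= sqrt(2 * 9.109e-31 * 5.9594e-19) / 1.055e-34
= 9.8764e+09 /m
2*kappa*L = 2 * 9.8764e+09 * 0.81e-9
= 15.9998
T = exp(-15.9998) = 1.125532e-07

1.125532e-07


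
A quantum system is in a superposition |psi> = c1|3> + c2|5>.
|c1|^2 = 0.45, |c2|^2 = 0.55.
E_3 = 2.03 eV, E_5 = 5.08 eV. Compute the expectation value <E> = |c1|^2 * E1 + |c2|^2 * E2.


<E> = |c1|^2 * E1 + |c2|^2 * E2
= 0.45 * 2.03 + 0.55 * 5.08
= 0.9135 + 2.794
= 3.7075 eV

3.7075


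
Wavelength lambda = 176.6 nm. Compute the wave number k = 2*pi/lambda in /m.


k = 2 * pi / lambda
= 6.2832 / (176.6e-9)
= 6.2832 / 1.7660e-07
= 3.5579e+07 /m

3.5579e+07


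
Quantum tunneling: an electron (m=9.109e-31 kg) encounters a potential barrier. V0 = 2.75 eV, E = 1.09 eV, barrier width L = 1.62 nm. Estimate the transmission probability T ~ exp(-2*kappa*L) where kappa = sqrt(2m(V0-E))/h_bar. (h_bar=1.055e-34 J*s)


V0 - E = 1.66 eV = 2.6593e-19 J
kappa = sqrt(2 * m * (V0-E)) / h_bar
= sqrt(2 * 9.109e-31 * 2.6593e-19) / 1.055e-34
= 6.5976e+09 /m
2*kappa*L = 2 * 6.5976e+09 * 1.62e-9
= 21.3761
T = exp(-21.3761) = 5.205753e-10

5.205753e-10


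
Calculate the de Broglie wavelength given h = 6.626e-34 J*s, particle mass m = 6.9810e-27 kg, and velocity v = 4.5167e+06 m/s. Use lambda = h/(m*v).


lambda = h / (m * v)
= 6.626e-34 / (6.9810e-27 * 4.5167e+06)
= 6.626e-34 / 3.1531e-20
= 2.1014e-14 m

2.1014e-14


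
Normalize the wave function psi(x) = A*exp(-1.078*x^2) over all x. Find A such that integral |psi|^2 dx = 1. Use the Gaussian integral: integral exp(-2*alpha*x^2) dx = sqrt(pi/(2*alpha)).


integral |psi|^2 dx = A^2 * sqrt(pi/(2*alpha)) = 1
A^2 = sqrt(2*alpha/pi)
= sqrt(2 * 1.078 / pi)
= 0.828418
A = sqrt(0.828418)
= 0.9102

0.9102


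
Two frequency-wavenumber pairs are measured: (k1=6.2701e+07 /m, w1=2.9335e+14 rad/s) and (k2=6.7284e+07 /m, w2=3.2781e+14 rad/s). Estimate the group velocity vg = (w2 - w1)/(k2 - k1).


vg = (w2 - w1) / (k2 - k1)
= (3.2781e+14 - 2.9335e+14) / (6.7284e+07 - 6.2701e+07)
= 3.4460e+13 / 4.5830e+06
= 7.5191e+06 m/s

7.5191e+06


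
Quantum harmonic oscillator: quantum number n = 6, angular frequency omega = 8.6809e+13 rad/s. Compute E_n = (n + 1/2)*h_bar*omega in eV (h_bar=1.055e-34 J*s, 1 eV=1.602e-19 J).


E = (n + 1/2) * h_bar * omega
= (6 + 0.5) * 1.055e-34 * 8.6809e+13
= 6.5 * 9.1583e-21
= 5.9529e-20 J
= 0.3716 eV

0.3716


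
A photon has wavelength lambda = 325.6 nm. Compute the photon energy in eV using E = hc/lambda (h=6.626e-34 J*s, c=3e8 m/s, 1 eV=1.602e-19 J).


E = hc / lambda
= (6.626e-34)(3e8) / (325.6e-9)
= 1.9878e-25 / 3.2560e-07
= 6.1050e-19 J
Converting to eV: 6.1050e-19 / 1.602e-19
= 3.8109 eV

3.8109


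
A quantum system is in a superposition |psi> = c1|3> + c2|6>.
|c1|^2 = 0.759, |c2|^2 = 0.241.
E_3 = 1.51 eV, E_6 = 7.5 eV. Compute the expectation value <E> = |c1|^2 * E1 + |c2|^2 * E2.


<E> = |c1|^2 * E1 + |c2|^2 * E2
= 0.759 * 1.51 + 0.241 * 7.5
= 1.1461 + 1.8075
= 2.9536 eV

2.9536


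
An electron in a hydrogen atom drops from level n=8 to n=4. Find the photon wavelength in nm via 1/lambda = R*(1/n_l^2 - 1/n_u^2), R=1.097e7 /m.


1/lambda = R * (1/n_l^2 - 1/n_u^2)
= 1.097e7 * (1/4^2 - 1/8^2)
= 1.097e7 * (0.0625 - 0.015625)
= 1.097e7 * 0.046875
= 5.1422e+05 /m
lambda = 1 / 5.1422e+05 = 1944.6977 nm

1944.6977


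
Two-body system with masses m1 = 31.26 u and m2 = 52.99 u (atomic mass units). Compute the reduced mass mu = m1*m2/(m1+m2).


mu = m1 * m2 / (m1 + m2)
= 31.26 * 52.99 / (31.26 + 52.99)
= 1656.4674 / 84.25
= 19.6613 u

19.6613


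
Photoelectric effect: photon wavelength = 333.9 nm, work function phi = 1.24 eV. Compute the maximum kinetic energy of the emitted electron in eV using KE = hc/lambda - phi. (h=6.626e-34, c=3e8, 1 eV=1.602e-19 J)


E_photon = hc / lambda
= (6.626e-34)(3e8) / (333.9e-9)
= 5.9533e-19 J
= 3.7162 eV
KE = E_photon - phi
= 3.7162 - 1.24
= 2.4762 eV

2.4762


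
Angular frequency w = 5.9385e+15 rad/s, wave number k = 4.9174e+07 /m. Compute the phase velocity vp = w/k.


vp = w / k
= 5.9385e+15 / 4.9174e+07
= 1.2077e+08 m/s

1.2077e+08


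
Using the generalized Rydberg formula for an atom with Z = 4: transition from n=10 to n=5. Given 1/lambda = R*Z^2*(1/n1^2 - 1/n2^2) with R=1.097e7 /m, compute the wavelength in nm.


1/lambda = R * Z^2 * (1/n1^2 - 1/n2^2)
= 1.097e7 * 4^2 * (1/5^2 - 1/10^2)
= 1.097e7 * 16 * (0.04 - 0.01)
= 5.2656e+06 /m
lambda = 1 / 5.2656e+06
= 189.9119 nm

189.9119


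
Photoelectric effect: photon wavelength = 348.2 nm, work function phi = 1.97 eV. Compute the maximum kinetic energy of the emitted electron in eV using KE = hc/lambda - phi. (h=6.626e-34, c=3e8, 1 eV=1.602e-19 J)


E_photon = hc / lambda
= (6.626e-34)(3e8) / (348.2e-9)
= 5.7088e-19 J
= 3.5635 eV
KE = E_photon - phi
= 3.5635 - 1.97
= 1.5935 eV

1.5935


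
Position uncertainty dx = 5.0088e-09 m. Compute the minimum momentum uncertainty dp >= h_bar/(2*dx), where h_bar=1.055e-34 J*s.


dp = h_bar / (2 * dx)
= 1.055e-34 / (2 * 5.0088e-09)
= 1.055e-34 / 1.0018e-08
= 1.0531e-26 kg*m/s

1.0531e-26


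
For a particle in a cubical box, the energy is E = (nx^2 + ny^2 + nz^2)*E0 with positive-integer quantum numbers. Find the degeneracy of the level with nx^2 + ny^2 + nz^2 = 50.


Enumerate all (nx, ny, nz) with nx^2 + ny^2 + nz^2 = 50:
(3,4,5)
(3,5,4)
(4,3,5)
(4,5,3)
(5,3,4)
(5,4,3)
Total degeneracy = 6

6


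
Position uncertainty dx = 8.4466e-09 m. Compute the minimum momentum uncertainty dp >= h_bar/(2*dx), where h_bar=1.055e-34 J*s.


dp = h_bar / (2 * dx)
= 1.055e-34 / (2 * 8.4466e-09)
= 1.055e-34 / 1.6893e-08
= 6.2451e-27 kg*m/s

6.2451e-27


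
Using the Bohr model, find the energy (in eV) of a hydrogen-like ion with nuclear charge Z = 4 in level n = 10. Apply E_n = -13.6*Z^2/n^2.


E_n = -13.6 * Z^2 / n^2
= -13.6 * 4^2 / 10^2
= -13.6 * 16 / 100
= -2.176 eV

-2.176


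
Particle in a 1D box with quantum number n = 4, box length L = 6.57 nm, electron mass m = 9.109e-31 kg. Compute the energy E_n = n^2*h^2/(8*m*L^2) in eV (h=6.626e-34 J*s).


E = n^2 * h^2 / (8 * m * L^2)
= 4^2 * (6.626e-34)^2 / (8 * 9.109e-31 * (6.57e-9)^2)
= 16 * 4.3904e-67 / (8 * 9.109e-31 * 4.3165e-17)
= 2.2332e-20 J
= 0.1394 eV

0.1394


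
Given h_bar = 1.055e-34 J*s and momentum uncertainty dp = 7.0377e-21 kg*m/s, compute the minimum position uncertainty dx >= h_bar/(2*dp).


dx = h_bar / (2 * dp)
= 1.055e-34 / (2 * 7.0377e-21)
= 1.055e-34 / 1.4075e-20
= 7.4953e-15 m

7.4953e-15


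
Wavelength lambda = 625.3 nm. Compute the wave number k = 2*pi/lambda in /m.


k = 2 * pi / lambda
= 6.2832 / (625.3e-9)
= 6.2832 / 6.2530e-07
= 1.0048e+07 /m

1.0048e+07


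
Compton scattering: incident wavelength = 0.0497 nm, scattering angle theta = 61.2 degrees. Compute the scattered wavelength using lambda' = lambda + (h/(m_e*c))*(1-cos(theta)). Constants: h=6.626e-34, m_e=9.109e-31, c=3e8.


Compton wavelength: h/(m_e*c) = 2.4247e-12 m
d_lambda = 2.4247e-12 * (1 - cos(61.2 deg))
= 2.4247e-12 * 0.518246
= 1.2566e-12 m = 0.001257 nm
lambda' = 0.0497 + 0.001257
= 0.050957 nm

0.050957


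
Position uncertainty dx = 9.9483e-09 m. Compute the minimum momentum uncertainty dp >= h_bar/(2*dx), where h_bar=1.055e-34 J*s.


dp = h_bar / (2 * dx)
= 1.055e-34 / (2 * 9.9483e-09)
= 1.055e-34 / 1.9897e-08
= 5.3024e-27 kg*m/s

5.3024e-27


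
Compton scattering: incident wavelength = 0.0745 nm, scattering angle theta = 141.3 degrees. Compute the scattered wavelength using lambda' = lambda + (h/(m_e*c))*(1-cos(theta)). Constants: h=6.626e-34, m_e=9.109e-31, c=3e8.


Compton wavelength: h/(m_e*c) = 2.4247e-12 m
d_lambda = 2.4247e-12 * (1 - cos(141.3 deg))
= 2.4247e-12 * 1.78043
= 4.3170e-12 m = 0.004317 nm
lambda' = 0.0745 + 0.004317
= 0.078817 nm

0.078817


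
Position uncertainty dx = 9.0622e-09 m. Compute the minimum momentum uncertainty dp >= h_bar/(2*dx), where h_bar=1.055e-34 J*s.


dp = h_bar / (2 * dx)
= 1.055e-34 / (2 * 9.0622e-09)
= 1.055e-34 / 1.8124e-08
= 5.8209e-27 kg*m/s

5.8209e-27


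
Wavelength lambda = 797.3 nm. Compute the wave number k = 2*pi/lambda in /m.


k = 2 * pi / lambda
= 6.2832 / (797.3e-9)
= 6.2832 / 7.9730e-07
= 7.8806e+06 /m

7.8806e+06


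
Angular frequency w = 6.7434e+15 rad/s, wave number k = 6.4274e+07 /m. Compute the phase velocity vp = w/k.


vp = w / k
= 6.7434e+15 / 6.4274e+07
= 1.0492e+08 m/s

1.0492e+08


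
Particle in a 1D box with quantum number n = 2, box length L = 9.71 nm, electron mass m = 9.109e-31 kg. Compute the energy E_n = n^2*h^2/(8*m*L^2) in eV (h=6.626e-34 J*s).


E = n^2 * h^2 / (8 * m * L^2)
= 2^2 * (6.626e-34)^2 / (8 * 9.109e-31 * (9.71e-9)^2)
= 4 * 4.3904e-67 / (8 * 9.109e-31 * 9.4284e-17)
= 2.5560e-21 J
= 0.016 eV

0.016


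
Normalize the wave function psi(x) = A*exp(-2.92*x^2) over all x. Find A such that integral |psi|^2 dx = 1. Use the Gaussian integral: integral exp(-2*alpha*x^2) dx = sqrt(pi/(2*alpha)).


integral |psi|^2 dx = A^2 * sqrt(pi/(2*alpha)) = 1
A^2 = sqrt(2*alpha/pi)
= sqrt(2 * 2.92 / pi)
= 1.363426
A = sqrt(1.363426)
= 1.1677

1.1677


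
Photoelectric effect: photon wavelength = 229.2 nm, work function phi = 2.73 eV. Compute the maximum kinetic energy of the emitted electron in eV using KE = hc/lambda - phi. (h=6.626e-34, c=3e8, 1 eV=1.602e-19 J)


E_photon = hc / lambda
= (6.626e-34)(3e8) / (229.2e-9)
= 8.6728e-19 J
= 5.4137 eV
KE = E_photon - phi
= 5.4137 - 2.73
= 2.6837 eV

2.6837


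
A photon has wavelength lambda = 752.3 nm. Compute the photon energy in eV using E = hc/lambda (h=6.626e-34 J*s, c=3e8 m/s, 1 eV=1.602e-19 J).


E = hc / lambda
= (6.626e-34)(3e8) / (752.3e-9)
= 1.9878e-25 / 7.5230e-07
= 2.6423e-19 J
Converting to eV: 2.6423e-19 / 1.602e-19
= 1.6494 eV

1.6494


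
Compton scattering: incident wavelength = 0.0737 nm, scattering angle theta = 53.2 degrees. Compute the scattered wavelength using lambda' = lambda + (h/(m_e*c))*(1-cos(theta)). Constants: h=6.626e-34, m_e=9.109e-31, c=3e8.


Compton wavelength: h/(m_e*c) = 2.4247e-12 m
d_lambda = 2.4247e-12 * (1 - cos(53.2 deg))
= 2.4247e-12 * 0.400976
= 9.7225e-13 m = 0.000972 nm
lambda' = 0.0737 + 0.000972
= 0.074672 nm

0.074672


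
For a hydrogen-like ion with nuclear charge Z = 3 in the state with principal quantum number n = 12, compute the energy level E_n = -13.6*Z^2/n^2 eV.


E_n = -13.6 * Z^2 / n^2
= -13.6 * 3^2 / 12^2
= -13.6 * 9 / 144
= -0.85 eV

-0.85


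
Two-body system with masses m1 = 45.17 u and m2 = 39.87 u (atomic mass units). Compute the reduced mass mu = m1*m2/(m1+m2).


mu = m1 * m2 / (m1 + m2)
= 45.17 * 39.87 / (45.17 + 39.87)
= 1800.9279 / 85.04
= 21.1774 u

21.1774


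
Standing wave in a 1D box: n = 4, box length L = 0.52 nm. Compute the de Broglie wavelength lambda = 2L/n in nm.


lambda = 2L / n
= 2 * 0.52 / 4
= 1.04 / 4
= 0.26 nm

0.26


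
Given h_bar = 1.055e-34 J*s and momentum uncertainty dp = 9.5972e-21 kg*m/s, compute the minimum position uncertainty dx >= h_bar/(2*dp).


dx = h_bar / (2 * dp)
= 1.055e-34 / (2 * 9.5972e-21)
= 1.055e-34 / 1.9194e-20
= 5.4964e-15 m

5.4964e-15


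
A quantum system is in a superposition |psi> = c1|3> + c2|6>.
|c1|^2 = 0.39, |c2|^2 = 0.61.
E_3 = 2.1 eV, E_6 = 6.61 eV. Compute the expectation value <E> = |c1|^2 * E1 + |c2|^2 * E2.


<E> = |c1|^2 * E1 + |c2|^2 * E2
= 0.39 * 2.1 + 0.61 * 6.61
= 0.819 + 4.0321
= 4.8511 eV

4.8511


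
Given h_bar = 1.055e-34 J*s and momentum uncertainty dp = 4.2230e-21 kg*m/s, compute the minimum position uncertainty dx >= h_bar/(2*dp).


dx = h_bar / (2 * dp)
= 1.055e-34 / (2 * 4.2230e-21)
= 1.055e-34 / 8.4460e-21
= 1.2491e-14 m

1.2491e-14


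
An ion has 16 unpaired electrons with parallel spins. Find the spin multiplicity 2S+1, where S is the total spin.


Total spin S = N * (1/2) = 16 * 0.5 = 8.0
Spin multiplicity = 2S + 1
= 2 * 8.0 + 1
= 17

17


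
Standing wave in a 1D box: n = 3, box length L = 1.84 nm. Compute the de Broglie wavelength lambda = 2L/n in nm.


lambda = 2L / n
= 2 * 1.84 / 3
= 3.68 / 3
= 1.2267 nm

1.2267


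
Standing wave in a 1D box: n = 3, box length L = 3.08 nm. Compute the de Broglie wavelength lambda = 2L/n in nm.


lambda = 2L / n
= 2 * 3.08 / 3
= 6.16 / 3
= 2.0533 nm

2.0533


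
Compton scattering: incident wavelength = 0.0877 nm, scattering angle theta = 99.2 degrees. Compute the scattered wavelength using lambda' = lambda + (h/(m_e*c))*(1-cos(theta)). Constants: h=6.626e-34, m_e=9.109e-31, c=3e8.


Compton wavelength: h/(m_e*c) = 2.4247e-12 m
d_lambda = 2.4247e-12 * (1 - cos(99.2 deg))
= 2.4247e-12 * 1.159881
= 2.8124e-12 m = 0.002812 nm
lambda' = 0.0877 + 0.002812
= 0.090512 nm

0.090512


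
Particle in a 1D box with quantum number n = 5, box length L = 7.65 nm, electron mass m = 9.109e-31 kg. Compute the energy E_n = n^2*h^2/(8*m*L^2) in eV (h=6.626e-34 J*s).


E = n^2 * h^2 / (8 * m * L^2)
= 5^2 * (6.626e-34)^2 / (8 * 9.109e-31 * (7.65e-9)^2)
= 25 * 4.3904e-67 / (8 * 9.109e-31 * 5.8523e-17)
= 2.5737e-20 J
= 0.1607 eV

0.1607


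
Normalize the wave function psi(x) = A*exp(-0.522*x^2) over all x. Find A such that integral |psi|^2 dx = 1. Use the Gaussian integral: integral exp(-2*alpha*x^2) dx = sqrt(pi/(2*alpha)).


integral |psi|^2 dx = A^2 * sqrt(pi/(2*alpha)) = 1
A^2 = sqrt(2*alpha/pi)
= sqrt(2 * 0.522 / pi)
= 0.576468
A = sqrt(0.576468)
= 0.7593

0.7593


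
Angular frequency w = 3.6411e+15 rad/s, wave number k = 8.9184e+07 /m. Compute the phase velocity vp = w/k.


vp = w / k
= 3.6411e+15 / 8.9184e+07
= 4.0827e+07 m/s

4.0827e+07


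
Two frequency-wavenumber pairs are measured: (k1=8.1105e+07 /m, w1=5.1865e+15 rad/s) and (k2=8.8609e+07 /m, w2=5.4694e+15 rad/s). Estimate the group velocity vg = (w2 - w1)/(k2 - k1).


vg = (w2 - w1) / (k2 - k1)
= (5.4694e+15 - 5.1865e+15) / (8.8609e+07 - 8.1105e+07)
= 2.8290e+14 / 7.5040e+06
= 3.7700e+07 m/s

3.7700e+07


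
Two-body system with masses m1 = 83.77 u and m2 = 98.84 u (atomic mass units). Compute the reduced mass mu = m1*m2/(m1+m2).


mu = m1 * m2 / (m1 + m2)
= 83.77 * 98.84 / (83.77 + 98.84)
= 8279.8268 / 182.61
= 45.3416 u

45.3416


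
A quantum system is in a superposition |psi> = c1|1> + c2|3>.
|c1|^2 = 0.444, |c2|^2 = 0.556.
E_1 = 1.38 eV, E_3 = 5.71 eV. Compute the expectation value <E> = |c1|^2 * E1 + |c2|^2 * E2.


<E> = |c1|^2 * E1 + |c2|^2 * E2
= 0.444 * 1.38 + 0.556 * 5.71
= 0.6127 + 3.1748
= 3.7875 eV

3.7875


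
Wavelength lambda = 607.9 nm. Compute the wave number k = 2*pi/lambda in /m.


k = 2 * pi / lambda
= 6.2832 / (607.9e-9)
= 6.2832 / 6.0790e-07
= 1.0336e+07 /m

1.0336e+07


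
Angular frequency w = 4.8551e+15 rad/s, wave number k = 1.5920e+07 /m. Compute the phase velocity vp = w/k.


vp = w / k
= 4.8551e+15 / 1.5920e+07
= 3.0497e+08 m/s

3.0497e+08


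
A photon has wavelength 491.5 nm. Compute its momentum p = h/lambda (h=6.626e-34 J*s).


p = h / lambda
= 6.626e-34 / (491.5e-9)
= 6.626e-34 / 4.9150e-07
= 1.3481e-27 kg*m/s

1.3481e-27


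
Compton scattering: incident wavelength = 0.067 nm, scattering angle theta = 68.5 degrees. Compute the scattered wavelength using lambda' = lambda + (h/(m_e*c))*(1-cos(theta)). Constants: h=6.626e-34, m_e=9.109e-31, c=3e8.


Compton wavelength: h/(m_e*c) = 2.4247e-12 m
d_lambda = 2.4247e-12 * (1 - cos(68.5 deg))
= 2.4247e-12 * 0.633499
= 1.5360e-12 m = 0.001536 nm
lambda' = 0.067 + 0.001536
= 0.068536 nm

0.068536


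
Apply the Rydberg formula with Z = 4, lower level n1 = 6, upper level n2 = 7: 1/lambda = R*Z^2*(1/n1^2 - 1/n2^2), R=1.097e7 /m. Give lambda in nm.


1/lambda = R * Z^2 * (1/n1^2 - 1/n2^2)
= 1.097e7 * 4^2 * (1/6^2 - 1/7^2)
= 1.097e7 * 16 * (0.027778 - 0.020408)
= 1.2935e+06 /m
lambda = 1 / 1.2935e+06
= 773.0874 nm

773.0874


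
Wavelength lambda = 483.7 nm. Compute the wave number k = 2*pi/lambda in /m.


k = 2 * pi / lambda
= 6.2832 / (483.7e-9)
= 6.2832 / 4.8370e-07
= 1.2990e+07 /m

1.2990e+07


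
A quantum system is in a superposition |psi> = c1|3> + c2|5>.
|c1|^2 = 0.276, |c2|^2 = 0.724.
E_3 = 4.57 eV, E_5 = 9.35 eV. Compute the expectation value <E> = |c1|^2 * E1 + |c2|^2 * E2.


<E> = |c1|^2 * E1 + |c2|^2 * E2
= 0.276 * 4.57 + 0.724 * 9.35
= 1.2613 + 6.7694
= 8.0307 eV

8.0307


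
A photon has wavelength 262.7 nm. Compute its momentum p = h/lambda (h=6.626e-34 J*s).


p = h / lambda
= 6.626e-34 / (262.7e-9)
= 6.626e-34 / 2.6270e-07
= 2.5223e-27 kg*m/s

2.5223e-27


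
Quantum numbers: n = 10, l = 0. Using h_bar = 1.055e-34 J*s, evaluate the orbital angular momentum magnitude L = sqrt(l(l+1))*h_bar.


L = sqrt(l*(l+1)) * h_bar
= sqrt(0 * 1) * 1.055e-34
= sqrt(0) * 1.055e-34
= 0.0 * 1.055e-34
= 0.0000e+00 J*s

0.0000e+00


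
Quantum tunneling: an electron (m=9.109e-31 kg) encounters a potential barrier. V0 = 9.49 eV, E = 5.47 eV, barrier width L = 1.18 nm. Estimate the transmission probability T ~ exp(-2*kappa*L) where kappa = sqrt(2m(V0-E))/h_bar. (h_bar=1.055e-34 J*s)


V0 - E = 4.02 eV = 6.4400e-19 J
kappa = sqrt(2 * m * (V0-E)) / h_bar
= sqrt(2 * 9.109e-31 * 6.4400e-19) / 1.055e-34
= 1.0267e+10 /m
2*kappa*L = 2 * 1.0267e+10 * 1.18e-9
= 24.23
T = exp(-24.23) = 2.999344e-11

2.999344e-11


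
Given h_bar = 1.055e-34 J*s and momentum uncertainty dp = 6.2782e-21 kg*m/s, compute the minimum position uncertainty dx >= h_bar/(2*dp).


dx = h_bar / (2 * dp)
= 1.055e-34 / (2 * 6.2782e-21)
= 1.055e-34 / 1.2556e-20
= 8.4021e-15 m

8.4021e-15


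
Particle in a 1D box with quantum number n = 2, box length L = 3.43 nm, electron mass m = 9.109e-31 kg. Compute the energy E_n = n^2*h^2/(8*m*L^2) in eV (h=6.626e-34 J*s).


E = n^2 * h^2 / (8 * m * L^2)
= 2^2 * (6.626e-34)^2 / (8 * 9.109e-31 * (3.43e-9)^2)
= 4 * 4.3904e-67 / (8 * 9.109e-31 * 1.1765e-17)
= 2.0484e-20 J
= 0.1279 eV

0.1279


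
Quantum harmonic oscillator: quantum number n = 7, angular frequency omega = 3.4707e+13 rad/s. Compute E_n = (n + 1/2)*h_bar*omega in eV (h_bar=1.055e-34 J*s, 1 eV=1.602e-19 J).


E = (n + 1/2) * h_bar * omega
= (7 + 0.5) * 1.055e-34 * 3.4707e+13
= 7.5 * 3.6616e-21
= 2.7462e-20 J
= 0.1714 eV

0.1714


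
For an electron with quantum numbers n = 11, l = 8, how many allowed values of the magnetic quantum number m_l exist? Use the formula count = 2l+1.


m_l ranges from -l to +l in integer steps
So m_l goes from -8 to +8
Count = 2l + 1 = 2*8 + 1
= 17

17


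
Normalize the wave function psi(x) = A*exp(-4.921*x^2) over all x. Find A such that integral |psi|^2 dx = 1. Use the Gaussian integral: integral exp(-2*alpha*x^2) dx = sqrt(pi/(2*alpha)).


integral |psi|^2 dx = A^2 * sqrt(pi/(2*alpha)) = 1
A^2 = sqrt(2*alpha/pi)
= sqrt(2 * 4.921 / pi)
= 1.769973
A = sqrt(1.769973)
= 1.3304

1.3304


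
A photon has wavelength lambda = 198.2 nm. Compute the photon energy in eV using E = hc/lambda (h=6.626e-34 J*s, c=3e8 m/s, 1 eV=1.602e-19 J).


E = hc / lambda
= (6.626e-34)(3e8) / (198.2e-9)
= 1.9878e-25 / 1.9820e-07
= 1.0029e-18 J
Converting to eV: 1.0029e-18 / 1.602e-19
= 6.2605 eV

6.2605


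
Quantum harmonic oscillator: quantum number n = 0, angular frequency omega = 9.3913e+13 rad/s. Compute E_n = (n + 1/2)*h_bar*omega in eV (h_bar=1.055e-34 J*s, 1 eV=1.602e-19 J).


E = (n + 1/2) * h_bar * omega
= (0 + 0.5) * 1.055e-34 * 9.3913e+13
= 0.5 * 9.9078e-21
= 4.9539e-21 J
= 0.0309 eV

0.0309


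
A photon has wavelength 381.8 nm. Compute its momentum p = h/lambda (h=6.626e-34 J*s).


p = h / lambda
= 6.626e-34 / (381.8e-9)
= 6.626e-34 / 3.8180e-07
= 1.7355e-27 kg*m/s

1.7355e-27


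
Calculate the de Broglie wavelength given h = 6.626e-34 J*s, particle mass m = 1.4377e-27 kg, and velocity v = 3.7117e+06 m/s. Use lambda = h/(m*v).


lambda = h / (m * v)
= 6.626e-34 / (1.4377e-27 * 3.7117e+06)
= 6.626e-34 / 5.3363e-21
= 1.2417e-13 m

1.2417e-13


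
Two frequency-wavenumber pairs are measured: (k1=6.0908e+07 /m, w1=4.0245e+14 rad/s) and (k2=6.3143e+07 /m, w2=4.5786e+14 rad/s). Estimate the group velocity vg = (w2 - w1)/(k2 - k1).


vg = (w2 - w1) / (k2 - k1)
= (4.5786e+14 - 4.0245e+14) / (6.3143e+07 - 6.0908e+07)
= 5.5410e+13 / 2.2350e+06
= 2.4792e+07 m/s

2.4792e+07


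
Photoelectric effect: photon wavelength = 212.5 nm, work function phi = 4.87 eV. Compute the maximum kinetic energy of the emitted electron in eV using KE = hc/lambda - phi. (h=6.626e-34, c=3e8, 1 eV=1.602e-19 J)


E_photon = hc / lambda
= (6.626e-34)(3e8) / (212.5e-9)
= 9.3544e-19 J
= 5.8392 eV
KE = E_photon - phi
= 5.8392 - 4.87
= 0.9692 eV

0.9692


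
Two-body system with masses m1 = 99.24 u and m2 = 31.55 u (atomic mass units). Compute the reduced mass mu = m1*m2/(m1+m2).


mu = m1 * m2 / (m1 + m2)
= 99.24 * 31.55 / (99.24 + 31.55)
= 3131.022 / 130.79
= 23.9393 u

23.9393


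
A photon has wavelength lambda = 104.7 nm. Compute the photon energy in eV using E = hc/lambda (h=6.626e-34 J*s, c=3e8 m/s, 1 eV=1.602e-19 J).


E = hc / lambda
= (6.626e-34)(3e8) / (104.7e-9)
= 1.9878e-25 / 1.0470e-07
= 1.8986e-18 J
Converting to eV: 1.8986e-18 / 1.602e-19
= 11.8512 eV

11.8512


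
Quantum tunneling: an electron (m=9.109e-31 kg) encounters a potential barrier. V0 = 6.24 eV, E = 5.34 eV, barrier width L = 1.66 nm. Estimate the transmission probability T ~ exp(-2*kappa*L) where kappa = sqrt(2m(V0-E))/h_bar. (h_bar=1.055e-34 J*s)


V0 - E = 0.9 eV = 1.4418e-19 J
kappa = sqrt(2 * m * (V0-E)) / h_bar
= sqrt(2 * 9.109e-31 * 1.4418e-19) / 1.055e-34
= 4.8579e+09 /m
2*kappa*L = 2 * 4.8579e+09 * 1.66e-9
= 16.1283
T = exp(-16.1283) = 9.898516e-08

9.898516e-08
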